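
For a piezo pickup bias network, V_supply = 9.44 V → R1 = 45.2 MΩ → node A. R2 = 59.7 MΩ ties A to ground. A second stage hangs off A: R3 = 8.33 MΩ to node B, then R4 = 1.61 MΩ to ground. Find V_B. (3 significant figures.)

V_B ≈ 0.243 V

Looking into the second stage from A: R3 + R4 = 9.940 MΩ appears in parallel with R2.
R2 ‖ (R3+R4) = 8.521 MΩ.
V_A = 9.44 × 8.521/(45.2 + 8.521) = 1.497 V.
Then the unloaded second divider: V_B = V_A × R4/(R3+R4) = 1.497 × 0.1620 = 0.2425 V.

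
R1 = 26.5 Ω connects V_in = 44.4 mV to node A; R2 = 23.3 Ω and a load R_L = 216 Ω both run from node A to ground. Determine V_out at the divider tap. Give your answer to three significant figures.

V_out ≈ 19.6 mV

First combine the lower leg with the load: R2 ‖ R_L = 21.03 Ω.
Then V_out = V_in · R2'/(R1 + R2') = 44.4 × 21.03/47.53 = 19.65 mV.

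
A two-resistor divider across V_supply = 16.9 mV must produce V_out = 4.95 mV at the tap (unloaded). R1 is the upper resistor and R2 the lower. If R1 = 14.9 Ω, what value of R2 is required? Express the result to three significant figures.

V_out/V_supply = R2/(R1+R2) = 0.2929.
R2 = R1 · 0.2929/(1 − 0.2929) = 6.172 Ω.

R2 ≈ 6.17 Ω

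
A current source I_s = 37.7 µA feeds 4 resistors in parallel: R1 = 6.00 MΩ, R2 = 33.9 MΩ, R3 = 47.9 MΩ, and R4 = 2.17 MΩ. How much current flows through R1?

I ≈ 9.27 µA

Conductances: ΣG = 1/6.00 + 1/33.9 + 1/47.9 + 1/2.17 = 0.6779 (1/MΩ).
By the current-divider rule, I = I_s · G_k/ΣG = 37.7 × 0.2459 = 9.269 µA.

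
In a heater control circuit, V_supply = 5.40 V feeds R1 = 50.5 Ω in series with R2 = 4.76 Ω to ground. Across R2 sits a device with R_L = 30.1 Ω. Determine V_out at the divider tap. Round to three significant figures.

R2 ‖ R_L = (4.76 × 30.1)/(4.76 + 30.1) = 4.110 Ω.
Voltage divider with the loaded lower leg: V_out = 5.40 × 4.110/(50.5 + 4.110) = 5.40 × 0.07526 = 0.4064 V.

V_out ≈ 0.406 V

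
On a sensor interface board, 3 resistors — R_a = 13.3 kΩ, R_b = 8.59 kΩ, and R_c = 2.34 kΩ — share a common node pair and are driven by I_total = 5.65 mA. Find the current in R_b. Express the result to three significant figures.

ΣG = 1/13.3 + 1/8.59 + 1/2.34 = 0.6190.
R_b takes the fraction G_k/ΣG = 0.1164/0.6190 = 0.1881, so I = 5.65 × 0.1881 = 1.063 mA.

I ≈ 1.06 mA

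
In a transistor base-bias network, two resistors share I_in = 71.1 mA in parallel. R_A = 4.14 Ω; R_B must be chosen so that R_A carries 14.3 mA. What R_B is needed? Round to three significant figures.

Two-branch current divider: I_A = I_in · R_B/(R_A + R_B).
With f = 0.2011, R_B = R_A · f/(1−f) = 4.14 × 0.2518 = 1.042 Ω.

R_B ≈ 1.04 Ω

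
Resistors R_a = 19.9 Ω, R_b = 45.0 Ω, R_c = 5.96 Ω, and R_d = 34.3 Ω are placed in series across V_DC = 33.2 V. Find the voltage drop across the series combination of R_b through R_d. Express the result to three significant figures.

V ≈ 26.9 V

Total series resistance ΣR = 19.9 + 45.0 + 5.96 + 34.3 = 105.2 Ω.
R_{R_b..R_d} = 45.0 + 5.96 + 34.3 = 85.26 Ω.
Voltage divider: V = V_DC · (85.26 / 105.2) = 33.2 × 0.8108 = 26.92 V.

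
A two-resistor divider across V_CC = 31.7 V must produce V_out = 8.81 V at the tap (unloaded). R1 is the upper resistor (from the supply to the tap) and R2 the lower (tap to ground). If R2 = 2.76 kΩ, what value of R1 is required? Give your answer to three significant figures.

R1 ≈ 7.17 kΩ

The divider ratio is R2/(R1+R2) = 8.81/31.7 = 0.2779.
R1 = R2·(1/k − 1) = 2.76 × 2.598 = 7.171 kΩ.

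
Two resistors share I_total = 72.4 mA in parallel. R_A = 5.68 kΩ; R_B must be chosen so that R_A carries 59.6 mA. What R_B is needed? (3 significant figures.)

R_B ≈ 26.4 kΩ

The fraction through R_A equals R_B/(R_A+R_B).
With f = 0.8232, R_B = R_A · f/(1−f) = 5.68 × 4.656 = 26.45 kΩ.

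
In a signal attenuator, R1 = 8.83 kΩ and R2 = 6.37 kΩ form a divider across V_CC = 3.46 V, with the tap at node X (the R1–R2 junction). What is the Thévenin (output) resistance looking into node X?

R_th ≈ 3.70 kΩ

Looking into X with the source shorted: R_th = R1·R2/(R1+R2) = 8.830 × 6.37/15.20 = 3.700 kΩ.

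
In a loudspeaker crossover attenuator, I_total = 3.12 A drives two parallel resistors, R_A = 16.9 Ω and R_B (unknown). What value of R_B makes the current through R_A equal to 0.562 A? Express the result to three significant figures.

The fraction through R_A equals R_B/(R_A+R_B).
0.562/3.12 = R_B/(R_A + R_B) → R_B = R_A · (0.1801)/(1 − 0.1801) = 16.9 × 0.2197 = 3.713 Ω.

R_B ≈ 3.71 Ω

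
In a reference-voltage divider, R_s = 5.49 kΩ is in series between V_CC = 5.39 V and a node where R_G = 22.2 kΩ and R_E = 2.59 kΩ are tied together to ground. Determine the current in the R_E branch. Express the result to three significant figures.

Equivalent of the parallel group: R_p = 2.319 kΩ.
V_A = 5.39 × 2.319/7.809 = 1.601 V.
Branch current I = V_A/R_E = 1.601/2.59 = 0.6181 mA.
(Equivalently: I_total = 0.6902 mA, then current-divider fraction G_k/ΣG = 0.8955.)

I ≈ 0.618 mA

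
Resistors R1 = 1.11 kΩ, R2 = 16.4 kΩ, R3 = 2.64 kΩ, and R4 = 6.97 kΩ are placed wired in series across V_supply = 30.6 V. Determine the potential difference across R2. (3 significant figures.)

ΣR = 1.11 + 16.4 + 2.64 + 6.97 = 27.12 kΩ.
By the voltage-divider rule, V = 30.6 × 16.40/27.12 = 18.50 V.

V ≈ 18.5 V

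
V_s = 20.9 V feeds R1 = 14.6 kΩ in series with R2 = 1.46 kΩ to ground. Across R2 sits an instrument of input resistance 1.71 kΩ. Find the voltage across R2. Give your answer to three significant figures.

The load sits in parallel with R2, giving an effective lower resistance R2' = R2·R_L/(R2+R_L) = 0.7876 kΩ.
Then V_out = V_s · R2'/(R1 + R2') = 20.9 × 0.7876/15.39 = 1.070 V.

V_out ≈ 1.07 V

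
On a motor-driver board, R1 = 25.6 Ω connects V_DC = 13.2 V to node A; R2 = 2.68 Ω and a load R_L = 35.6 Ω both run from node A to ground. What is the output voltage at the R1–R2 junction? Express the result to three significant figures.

V_out ≈ 1.17 V

First combine the lower leg with the load: R2 ‖ R_L = 2.492 Ω.
Then V_out = V_DC · R2'/(R1 + R2') = 13.2 × 2.492/28.09 = 1.171 V.
(Unloaded it would be 1.25 V; the load pulls it down.)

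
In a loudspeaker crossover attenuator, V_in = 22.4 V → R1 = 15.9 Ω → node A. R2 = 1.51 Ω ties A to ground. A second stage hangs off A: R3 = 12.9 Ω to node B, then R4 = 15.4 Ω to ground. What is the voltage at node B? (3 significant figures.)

The second stage (R3 + R4 = 28.30 Ω) loads node A in parallel with R2.
Effective lower resistance at A: R2 ‖ 28.30 = 1.434 Ω.
V_A = 22.4 × 1.434/(15.9 + 1.434) = 1.853 V.
V_B = V_A × 0.5442 = 1.008 V.

V_B ≈ 1.01 V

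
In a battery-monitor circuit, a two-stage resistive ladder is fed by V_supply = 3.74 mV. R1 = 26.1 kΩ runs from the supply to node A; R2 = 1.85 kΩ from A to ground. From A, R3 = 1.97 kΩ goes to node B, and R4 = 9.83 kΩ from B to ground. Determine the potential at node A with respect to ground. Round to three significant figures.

The second stage (R3 + R4 = 11.80 kΩ) loads node A in parallel with R2.
R2 ‖ (R3+R4) = 1.599 kΩ.
So V_A = 3.74 × 0.05774 = 0.2159 mV.

V_A ≈ 0.216 mV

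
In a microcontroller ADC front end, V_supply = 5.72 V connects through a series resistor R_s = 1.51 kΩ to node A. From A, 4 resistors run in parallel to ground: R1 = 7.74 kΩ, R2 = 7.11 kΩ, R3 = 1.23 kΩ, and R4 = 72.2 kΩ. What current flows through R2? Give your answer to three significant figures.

I ≈ 0.303 mA

Parallel bank: R_p = 1/(1/7.74 + 1/7.11 + 1/1.23 + 1/72.2) = 0.9118 kΩ.
Node voltage V_A = V_supply · R_p/(R_s + R_p) = 5.72 × 0.3765 = 2.154 V.
Branch current I = V_A/R2 = 2.154/7.11 = 0.3029 mA.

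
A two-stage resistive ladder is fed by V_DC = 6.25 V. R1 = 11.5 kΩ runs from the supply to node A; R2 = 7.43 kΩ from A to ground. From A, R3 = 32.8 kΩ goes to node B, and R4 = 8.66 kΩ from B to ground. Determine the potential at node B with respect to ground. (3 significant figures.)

V_B ≈ 0.462 V

Node A sees R2 in parallel with the series input of stage 2, R3 + R4 = 41.46 kΩ.
R2 ‖ (R3+R4) = 6.301 kΩ.
So V_A = 6.25 × 0.3540 = 2.212 V.
Stage 2 is unloaded, so V_B = V_A · R4/(R3+R4) = 2.212 × 8.66/41.46 = 0.4621 V.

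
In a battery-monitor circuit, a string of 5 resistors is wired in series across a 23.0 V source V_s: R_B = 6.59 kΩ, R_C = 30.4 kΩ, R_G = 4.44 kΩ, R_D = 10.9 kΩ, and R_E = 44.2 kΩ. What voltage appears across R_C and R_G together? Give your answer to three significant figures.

V ≈ 8.30 V

ΣR = 6.59 + 30.4 + 4.44 + 10.9 + 44.2 = 96.53 kΩ.
R_{R_C..R_G} = 30.4 + 4.44 = 34.84 kΩ.
By the voltage-divider rule, V = 23.0 × 34.84/96.53 = 8.301 V.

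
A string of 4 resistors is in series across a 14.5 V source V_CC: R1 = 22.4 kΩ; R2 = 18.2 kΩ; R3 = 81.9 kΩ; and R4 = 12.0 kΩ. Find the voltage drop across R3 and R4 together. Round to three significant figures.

V ≈ 10.1 V

Total series resistance ΣR = 22.4 + 18.2 + 81.9 + 12.0 = 134.5 kΩ.
R_{R3..R4} = 81.9 + 12.0 = 93.90 kΩ.
By the voltage-divider rule, V = 14.5 × 93.90/134.5 = 10.12 V.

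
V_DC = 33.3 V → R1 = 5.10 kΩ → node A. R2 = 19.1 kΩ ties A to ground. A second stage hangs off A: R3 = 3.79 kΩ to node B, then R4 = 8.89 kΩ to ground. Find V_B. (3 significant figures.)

V_B ≈ 14.0 V

The second stage (R3 + R4 = 12.68 kΩ) loads node A in parallel with R2.
R2 ‖ (R3+R4) = 7.621 kΩ.
V_A = 33.3 × 7.621/(5.10 + 7.621) = 19.95 V.
V_B = V_A × 0.7011 = 13.99 V.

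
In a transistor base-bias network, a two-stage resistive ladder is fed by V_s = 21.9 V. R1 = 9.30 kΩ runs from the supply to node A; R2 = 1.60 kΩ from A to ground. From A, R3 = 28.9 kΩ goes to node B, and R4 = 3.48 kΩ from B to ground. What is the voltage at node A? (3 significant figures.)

V_A ≈ 3.08 V

Node A sees R2 in parallel with the series input of stage 2, R3 + R4 = 32.38 kΩ.
R2 ‖ (R3+R4) = 1.525 kΩ.
So V_A = 21.9 × 0.1409 = 3.085 V.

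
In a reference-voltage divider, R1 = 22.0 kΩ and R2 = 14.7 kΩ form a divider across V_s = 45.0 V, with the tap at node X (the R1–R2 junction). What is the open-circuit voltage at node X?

V_th ≈ 18.0 V

Open-circuit (no load on X): V_th = V_s · R2/(R1 + R2) = 45.0 × 14.7/(22.00 + 14.7) = 18.02 V.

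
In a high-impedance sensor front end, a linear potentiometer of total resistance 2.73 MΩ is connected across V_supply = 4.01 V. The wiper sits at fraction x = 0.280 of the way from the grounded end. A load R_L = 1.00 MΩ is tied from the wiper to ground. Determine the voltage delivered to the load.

The pot divides into 1.966 MΩ above the wiper and 0.7644 MΩ below.
(x·R_p) ‖ R_L = 0.4332 MΩ.
V_out = 4.01 × 0.4332/(1.966 + 0.4332) = 0.7242 V.

V_out ≈ 0.724 V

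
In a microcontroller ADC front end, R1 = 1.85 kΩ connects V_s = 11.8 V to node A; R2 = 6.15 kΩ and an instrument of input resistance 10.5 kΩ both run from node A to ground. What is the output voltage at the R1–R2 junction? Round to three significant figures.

V_out ≈ 7.99 V

First combine the lower leg with the load: R2 ‖ R_L = 3.878 kΩ.
Then V_out = V_s · R2'/(R1 + R2') = 11.8 × 3.878/5.728 = 7.989 V.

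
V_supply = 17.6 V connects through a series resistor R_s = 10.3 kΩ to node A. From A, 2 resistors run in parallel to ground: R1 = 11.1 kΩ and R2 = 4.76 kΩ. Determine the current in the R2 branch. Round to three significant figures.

I ≈ 0.904 mA

Combine the parallel branches: R_p = (1/11.1 + 1/4.76)⁻¹ = 3.331 kΩ.
Node voltage V_A = V_supply · R_p/(R_s + R_p) = 17.6 × 0.2444 = 4.301 V.
I(R2) = V_A / R2 = 4.301/4.76 = 0.9036 mA.
(Equivalently: I_total = 1.291 mA, then current-divider fraction G_k/ΣG = 0.6999.)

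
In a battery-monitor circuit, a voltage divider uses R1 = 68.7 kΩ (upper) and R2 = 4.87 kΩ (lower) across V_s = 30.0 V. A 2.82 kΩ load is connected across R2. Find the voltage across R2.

First combine the lower leg with the load: R2 ‖ R_L = 1.786 kΩ.
Then V_out = V_s · R2'/(R1 + R2') = 30.0 × 1.786/70.49 = 0.7601 V.
(Unloaded it would be 1.99 V; the load pulls it down.)

V_out ≈ 0.760 V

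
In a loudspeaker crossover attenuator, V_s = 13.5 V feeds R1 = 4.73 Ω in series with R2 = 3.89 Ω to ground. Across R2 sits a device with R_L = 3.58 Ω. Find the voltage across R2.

The load sits in parallel with R2, giving an effective lower resistance R2' = R2·R_L/(R2+R_L) = 1.864 Ω.
Then V_out = V_s · R2'/(R1 + R2') = 13.5 × 1.864/6.594 = 3.817 V.

V_out ≈ 3.82 V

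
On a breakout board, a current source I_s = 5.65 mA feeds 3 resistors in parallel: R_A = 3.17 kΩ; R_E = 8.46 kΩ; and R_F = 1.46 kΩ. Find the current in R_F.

I ≈ 3.46 mA

Total conductance ΣG = 1/3.17 + 1/8.46 + 1/1.46 = 1.119 (units of 1/kΩ).
R_F takes the fraction G_k/ΣG = 0.6849/1.119 = 0.6123, so I = 5.65 × 0.6123 = 3.460 mA.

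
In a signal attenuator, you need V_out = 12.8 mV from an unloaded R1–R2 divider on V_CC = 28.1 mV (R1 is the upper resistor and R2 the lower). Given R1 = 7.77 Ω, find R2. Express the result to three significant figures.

Required fraction k = V_out/V_CC = 0.4555.
So R2 = R1 · V_out/(V_CC − V_out) = 7.77 × 12.8/(28.1 − 12.8) = 7.77 × 0.8366 = 6.500 Ω.

R2 ≈ 6.50 Ω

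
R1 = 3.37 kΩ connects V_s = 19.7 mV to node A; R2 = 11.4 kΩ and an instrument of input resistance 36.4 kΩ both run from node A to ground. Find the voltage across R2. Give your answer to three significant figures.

V_out ≈ 14.2 mV

R2 ‖ R_L = (11.4 × 36.4)/(11.4 + 36.4) = 8.681 kΩ.
Voltage divider with the loaded lower leg: V_out = 19.7 × 8.681/(3.37 + 8.681) = 19.7 × 0.7204 = 14.19 mV.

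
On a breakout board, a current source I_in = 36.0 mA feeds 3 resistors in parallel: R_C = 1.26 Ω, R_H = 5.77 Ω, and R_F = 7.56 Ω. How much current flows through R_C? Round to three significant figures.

I ≈ 26.0 mA

Conductances: ΣG = 1/1.26 + 1/5.77 + 1/7.56 = 1.099 (1/Ω).
Current divider: I(R_C) = I_in · G_k/ΣG = 36.0 × (0.7937/1.099) = 36.0 × 0.7220 = 25.99 mA.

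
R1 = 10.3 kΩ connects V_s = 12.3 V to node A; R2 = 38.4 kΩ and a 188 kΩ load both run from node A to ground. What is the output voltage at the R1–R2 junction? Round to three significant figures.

V_out ≈ 9.30 V

First combine the lower leg with the load: R2 ‖ R_L = 31.89 kΩ.
Voltage divider with the loaded lower leg: V_out = 12.3 × 31.89/(10.3 + 31.89) = 12.3 × 0.7558 = 9.297 V.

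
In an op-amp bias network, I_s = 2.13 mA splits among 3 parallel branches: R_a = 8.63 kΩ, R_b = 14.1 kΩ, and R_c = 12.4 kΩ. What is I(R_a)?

I ≈ 0.923 mA

Conductances: ΣG = 1/8.63 + 1/14.1 + 1/12.4 = 0.2674 (1/kΩ).
R_a takes the fraction G_k/ΣG = 0.1159/0.2674 = 0.4333, so I = 2.13 × 0.4333 = 0.9229 mA.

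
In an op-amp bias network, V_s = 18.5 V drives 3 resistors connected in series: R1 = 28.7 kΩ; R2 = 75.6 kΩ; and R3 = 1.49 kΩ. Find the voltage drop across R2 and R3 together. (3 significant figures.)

V ≈ 13.5 V

Series total: ΣR = 28.7 + 75.6 + 1.49 = 105.8 kΩ.
R_{R2..R3} = 75.6 + 1.49 = 77.09 kΩ.
By the voltage-divider rule, V = 18.5 × 77.09/105.8 = 13.48 V.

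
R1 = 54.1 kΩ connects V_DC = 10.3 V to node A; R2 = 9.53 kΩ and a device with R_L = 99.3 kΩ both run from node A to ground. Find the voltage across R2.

V_out ≈ 1.43 V

R2 ‖ R_L = (9.53 × 99.3)/(9.53 + 99.3) = 8.695 kΩ.
Now apply the divider: V_out = 10.3 × 0.1385 = 1.426 V.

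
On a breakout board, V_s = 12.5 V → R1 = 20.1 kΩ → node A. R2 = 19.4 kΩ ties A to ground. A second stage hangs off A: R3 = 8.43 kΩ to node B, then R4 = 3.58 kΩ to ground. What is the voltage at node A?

Node A sees R2 in parallel with the series input of stage 2, R3 + R4 = 12.01 kΩ.
Effective lower resistance at A: R2 ‖ 12.01 = 7.418 kΩ.
So V_A = 12.5 × 0.2696 = 3.370 V.

V_A ≈ 3.37 V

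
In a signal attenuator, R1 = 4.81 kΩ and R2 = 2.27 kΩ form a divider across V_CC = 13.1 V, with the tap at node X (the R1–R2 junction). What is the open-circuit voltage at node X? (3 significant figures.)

With X open, the divider is unloaded: V_th = 13.1 × 2.27/7.080 = 4.200 V.

V_th ≈ 4.20 V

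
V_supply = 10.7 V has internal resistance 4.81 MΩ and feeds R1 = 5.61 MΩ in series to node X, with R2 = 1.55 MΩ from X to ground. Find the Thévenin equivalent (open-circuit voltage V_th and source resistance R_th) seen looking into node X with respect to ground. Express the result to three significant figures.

V_th ≈ 1.39 V, R_th ≈ 1.35 MΩ

R1' = 4.81 + 5.61 = 10.42 MΩ (source resistance + R1).
With X open, the divider is unloaded: V_th = 10.7 × 1.55/11.97 = 1.386 V.
Looking into X with the source shorted: R_th = R1'·R2/(R1'+R2) = 10.42 × 1.55/11.97 = 1.349 MΩ.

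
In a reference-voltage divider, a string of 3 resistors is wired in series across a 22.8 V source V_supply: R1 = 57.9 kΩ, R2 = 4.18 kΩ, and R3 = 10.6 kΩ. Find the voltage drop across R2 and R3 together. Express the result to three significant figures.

Series total: ΣR = 57.9 + 4.18 + 10.6 = 72.68 kΩ.
R_{R2..R3} = 4.18 + 10.6 = 14.78 kΩ.
By the voltage-divider rule, V = 22.8 × 14.78/72.68 = 4.637 V.

V ≈ 4.64 V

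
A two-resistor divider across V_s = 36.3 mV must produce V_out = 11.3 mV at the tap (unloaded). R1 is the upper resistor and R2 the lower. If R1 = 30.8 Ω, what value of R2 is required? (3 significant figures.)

R2 ≈ 13.9 Ω

V_out/V_s = R2/(R1+R2) = 0.3113.
Rearranging, R2 = R1·k/(1−k) = 30.8 × 0.4520 = 13.92 Ω.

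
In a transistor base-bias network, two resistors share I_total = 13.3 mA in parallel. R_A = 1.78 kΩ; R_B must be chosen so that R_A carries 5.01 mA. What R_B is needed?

R_B ≈ 1.08 kΩ

The fraction through R_A equals R_B/(R_A+R_B).
5.01/13.3 = R_B/(R_A + R_B) → R_B = R_A · (0.3767)/(1 − 0.3767) = 1.78 × 0.6043 = 1.076 kΩ.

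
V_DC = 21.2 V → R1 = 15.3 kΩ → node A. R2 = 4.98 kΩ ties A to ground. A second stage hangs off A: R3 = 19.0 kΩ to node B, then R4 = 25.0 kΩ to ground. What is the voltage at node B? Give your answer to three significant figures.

V_B ≈ 2.73 V

Node A sees R2 in parallel with the series input of stage 2, R3 + R4 = 44.00 kΩ.
Effective lower resistance at A: R2 ‖ 44.00 = 4.474 kΩ.
First divider: V_A = V_DC · 4.474/(15.3 + 4.474) = 4.796 V.
Then the unloaded second divider: V_B = V_A × R4/(R3+R4) = 4.796 × 0.5682 = 2.725 V.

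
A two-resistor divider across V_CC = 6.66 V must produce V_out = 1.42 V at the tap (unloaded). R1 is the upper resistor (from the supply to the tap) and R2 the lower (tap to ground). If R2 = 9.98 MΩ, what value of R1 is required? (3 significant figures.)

R1 ≈ 36.8 MΩ

Required fraction k = V_out/V_CC = 0.2132.
Rearranging, R1 = R2·(1−k)/k = 9.98 × 3.690 = 36.83 MΩ.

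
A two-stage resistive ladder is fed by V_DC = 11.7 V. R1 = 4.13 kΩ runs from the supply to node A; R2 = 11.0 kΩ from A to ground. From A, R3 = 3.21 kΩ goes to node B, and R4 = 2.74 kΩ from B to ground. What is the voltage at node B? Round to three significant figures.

V_B ≈ 2.60 V

Looking into the second stage from A: R3 + R4 = 5.950 kΩ appears in parallel with R2.
Effective lower resistance at A: R2 ‖ 5.950 = 3.861 kΩ.
So V_A = 11.7 × 0.4832 = 5.653 V.
Then the unloaded second divider: V_B = V_A × R4/(R3+R4) = 5.653 × 0.4605 = 2.603 V.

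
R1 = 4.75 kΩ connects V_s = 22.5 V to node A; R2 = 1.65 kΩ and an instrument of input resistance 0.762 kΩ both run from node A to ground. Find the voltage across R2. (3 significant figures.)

First combine the lower leg with the load: R2 ‖ R_L = 0.5213 kΩ.
Now apply the divider: V_out = 22.5 × 0.09889 = 2.225 V.

V_out ≈ 2.22 V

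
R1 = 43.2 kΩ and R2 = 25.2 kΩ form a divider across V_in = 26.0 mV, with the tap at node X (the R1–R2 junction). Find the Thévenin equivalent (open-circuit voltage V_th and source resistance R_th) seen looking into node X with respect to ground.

V_th is the unloaded tap voltage: V_in · R2/(R1+R2) = 26.0 × 0.3684 = 9.579 mV.
Zeroing V_in shorts the top of R1 to ground, so R_th = R1 ‖ R2 = 15.92 kΩ.

V_th ≈ 9.58 mV, R_th ≈ 15.9 kΩ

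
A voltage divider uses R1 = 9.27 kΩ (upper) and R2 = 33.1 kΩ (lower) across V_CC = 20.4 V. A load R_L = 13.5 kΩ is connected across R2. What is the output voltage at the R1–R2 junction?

V_out ≈ 10.4 V

First combine the lower leg with the load: R2 ‖ R_L = 9.589 kΩ.
Now apply the divider: V_out = 20.4 × 0.5085 = 10.37 V.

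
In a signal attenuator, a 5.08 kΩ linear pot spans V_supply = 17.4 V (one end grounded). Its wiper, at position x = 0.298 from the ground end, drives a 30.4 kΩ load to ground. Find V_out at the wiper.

Split the track: R_lower = x·R_p = 1.514 kΩ, R_upper = (1−x)·R_p = 3.566 kΩ.
Lower segment in parallel with the load: 1.514 ‖ 30.4 = 1.442 kΩ.
Then V_out = V_supply · 1.442/(3.566 + 1.442) = 5.010 V.

V_out ≈ 5.01 V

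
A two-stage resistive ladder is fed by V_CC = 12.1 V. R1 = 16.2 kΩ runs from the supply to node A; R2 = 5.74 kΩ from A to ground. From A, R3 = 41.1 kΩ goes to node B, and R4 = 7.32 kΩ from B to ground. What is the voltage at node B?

The second stage (R3 + R4 = 48.42 kΩ) loads node A in parallel with R2.
R2 ‖ (R3+R4) = 5.132 kΩ.
So V_A = 12.1 × 0.2406 = 2.911 V.
V_B = V_A × 0.1512 = 0.4401 V.

V_B ≈ 0.440 V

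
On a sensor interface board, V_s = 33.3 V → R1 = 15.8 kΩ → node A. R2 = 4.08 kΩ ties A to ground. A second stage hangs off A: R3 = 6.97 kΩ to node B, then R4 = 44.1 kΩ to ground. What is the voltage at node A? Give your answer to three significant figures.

V_A ≈ 6.43 V

Node A sees R2 in parallel with the series input of stage 2, R3 + R4 = 51.07 kΩ.
Effective lower resistance at A: R2 ‖ 51.07 = 3.778 kΩ.
So V_A = 33.3 × 0.1930 = 6.426 V.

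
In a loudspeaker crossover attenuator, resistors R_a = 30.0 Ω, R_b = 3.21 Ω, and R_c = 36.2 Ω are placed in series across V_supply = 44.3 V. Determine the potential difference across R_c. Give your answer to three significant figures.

V ≈ 23.1 V

Series total: ΣR = 30.0 + 3.21 + 36.2 = 69.41 Ω.
Voltage divider: V = V_supply · (36.20 / 69.41) = 44.3 × 0.5215 = 23.10 V.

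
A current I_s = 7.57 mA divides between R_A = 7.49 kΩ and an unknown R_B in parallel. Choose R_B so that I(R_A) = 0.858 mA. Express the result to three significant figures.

R_B ≈ 0.957 kΩ

The fraction through R_A equals R_B/(R_A+R_B).
0.858/7.57 = R_B/(R_A + R_B) → R_B = R_A · (0.1133)/(1 − 0.1133) = 7.49 × 0.1278 = 0.9575 kΩ.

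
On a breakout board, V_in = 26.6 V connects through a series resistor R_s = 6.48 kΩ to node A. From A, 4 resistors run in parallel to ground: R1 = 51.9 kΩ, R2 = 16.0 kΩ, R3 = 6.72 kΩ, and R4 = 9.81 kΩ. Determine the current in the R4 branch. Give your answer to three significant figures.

I ≈ 0.860 mA

Equivalent of the parallel group: R_p = 3.007 kΩ.
V_A by voltage divider: V_A = 26.6 × 3.007/(6.48 + 3.007) = 8.432 V.
I(R4) = V_A / R4 = 8.432/9.81 = 0.8595 mA.
(Check via current divider: I_total = 2.804 mA; share G_k/ΣG = 0.3066 → same result.)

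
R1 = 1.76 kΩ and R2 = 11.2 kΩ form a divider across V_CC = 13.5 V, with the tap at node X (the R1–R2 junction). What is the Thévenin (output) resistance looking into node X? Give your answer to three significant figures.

R_th ≈ 1.52 kΩ

Zeroing V_CC shorts the top of R1 to ground, so R_th = R1 ‖ R2 = 1.521 kΩ.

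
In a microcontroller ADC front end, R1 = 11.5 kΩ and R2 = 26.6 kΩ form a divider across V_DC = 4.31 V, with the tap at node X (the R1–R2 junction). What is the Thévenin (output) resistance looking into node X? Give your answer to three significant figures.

R_th ≈ 8.03 kΩ

Looking into X with the source shorted: R_th = R1·R2/(R1+R2) = 11.50 × 26.6/38.10 = 8.029 kΩ.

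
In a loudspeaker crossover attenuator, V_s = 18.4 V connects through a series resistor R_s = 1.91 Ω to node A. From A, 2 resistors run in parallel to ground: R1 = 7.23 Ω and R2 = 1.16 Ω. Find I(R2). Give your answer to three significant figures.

I ≈ 5.45 A

Parallel bank: R_p = 1/(1/7.23 + 1/1.16) = 0.9996 Ω.
Node voltage V_A = V_s · R_p/(R_s + R_p) = 18.4 × 0.3436 = 6.321 V.
I(R2) = V_A / R2 = 6.321/1.16 = 5.450 A.
(Equivalently: I_total = 6.324 A, then current-divider fraction G_k/ΣG = 0.8617.)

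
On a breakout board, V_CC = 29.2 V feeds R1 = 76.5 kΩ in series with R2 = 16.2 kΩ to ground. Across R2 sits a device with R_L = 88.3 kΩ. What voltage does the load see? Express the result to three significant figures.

V_out ≈ 4.43 V

First combine the lower leg with the load: R2 ‖ R_L = 13.69 kΩ.
Now apply the divider: V_out = 29.2 × 0.1518 = 4.432 V.
(Unloaded it would be 5.10 V; the load pulls it down.)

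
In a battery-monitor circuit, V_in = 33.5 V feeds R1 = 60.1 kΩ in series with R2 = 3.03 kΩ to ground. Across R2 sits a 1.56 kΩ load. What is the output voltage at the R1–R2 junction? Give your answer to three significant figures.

V_out ≈ 0.564 V

First combine the lower leg with the load: R2 ‖ R_L = 1.030 kΩ.
Then V_out = V_in · R2'/(R1 + R2') = 33.5 × 1.030/61.13 = 0.5643 V.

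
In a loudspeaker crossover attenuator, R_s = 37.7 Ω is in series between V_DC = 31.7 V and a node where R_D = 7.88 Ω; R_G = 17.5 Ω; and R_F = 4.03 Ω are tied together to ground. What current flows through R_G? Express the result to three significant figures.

I ≈ 0.105 A

Combine the parallel branches: R_p = (1/7.88 + 1/17.5 + 1/4.03)⁻¹ = 2.314 Ω.
V_A by voltage divider: V_A = 31.7 × 2.314/(37.7 + 2.314) = 1.833 V.
Branch current I = V_A/R_G = 1.833/17.5 = 0.1047 A.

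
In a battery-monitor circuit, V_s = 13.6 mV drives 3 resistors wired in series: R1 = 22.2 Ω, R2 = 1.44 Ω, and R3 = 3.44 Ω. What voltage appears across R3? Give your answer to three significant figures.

Series total: ΣR = 22.2 + 1.44 + 3.44 = 27.08 Ω.
V = V_s · R/ΣR = 13.6 × 0.1270 = 1.728 mV.

V ≈ 1.73 mV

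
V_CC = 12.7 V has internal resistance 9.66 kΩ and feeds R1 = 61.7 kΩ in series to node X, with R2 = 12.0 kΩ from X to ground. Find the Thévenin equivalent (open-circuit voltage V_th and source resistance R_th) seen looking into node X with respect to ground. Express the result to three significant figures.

R1' = 9.66 + 61.7 = 71.36 kΩ (source resistance + R1).
Open-circuit (no load on X): V_th = V_CC · R2/(R1' + R2) = 12.7 × 12.0/(71.36 + 12.0) = 1.828 V.
With V_CC suppressed (replaced by a short), R_th = R1' ‖ R2 = (71.36 × 12.0)/(71.36 + 12.0) = 10.27 kΩ.

V_th ≈ 1.83 V, R_th ≈ 10.3 kΩ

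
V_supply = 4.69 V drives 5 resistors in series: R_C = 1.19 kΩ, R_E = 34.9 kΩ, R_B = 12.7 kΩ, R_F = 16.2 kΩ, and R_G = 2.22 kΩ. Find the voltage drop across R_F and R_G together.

Series total: ΣR = 1.19 + 34.9 + 12.7 + 16.2 + 2.22 = 67.21 kΩ.
R_{R_F..R_G} = 16.2 + 2.22 = 18.42 kΩ.
By the voltage-divider rule, V = 4.69 × 18.42/67.21 = 1.285 V.

V ≈ 1.29 V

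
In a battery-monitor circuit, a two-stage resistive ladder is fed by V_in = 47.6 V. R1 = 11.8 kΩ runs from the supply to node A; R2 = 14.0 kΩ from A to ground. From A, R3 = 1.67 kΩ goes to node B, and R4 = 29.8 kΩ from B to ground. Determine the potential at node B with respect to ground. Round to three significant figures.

Node A sees R2 in parallel with the series input of stage 2, R3 + R4 = 31.47 kΩ.
R2 ‖ (R3+R4) = 9.689 kΩ.
First divider: V_A = V_in · 9.689/(11.8 + 9.689) = 21.46 V.
Then the unloaded second divider: V_B = V_A × R4/(R3+R4) = 21.46 × 0.9469 = 20.32 V.

V_B ≈ 20.3 V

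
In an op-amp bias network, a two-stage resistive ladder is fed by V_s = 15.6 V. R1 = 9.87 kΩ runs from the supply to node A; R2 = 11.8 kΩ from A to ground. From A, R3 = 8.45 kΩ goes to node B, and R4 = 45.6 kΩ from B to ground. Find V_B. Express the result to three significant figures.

V_B ≈ 6.52 V

The second stage (R3 + R4 = 54.05 kΩ) loads node A in parallel with R2.
R2 ‖ (R3+R4) = 9.685 kΩ.
So V_A = 15.6 × 0.4953 = 7.726 V.
V_B = V_A × 0.8437 = 6.518 V.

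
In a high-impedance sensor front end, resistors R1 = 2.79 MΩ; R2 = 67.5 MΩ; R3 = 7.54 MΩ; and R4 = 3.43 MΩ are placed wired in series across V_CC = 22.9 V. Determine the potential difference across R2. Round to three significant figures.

Series total: ΣR = 2.79 + 67.5 + 7.54 + 3.43 = 81.26 MΩ.
V = V_CC · R/ΣR = 22.9 × 0.8307 = 19.02 V.

V ≈ 19.0 V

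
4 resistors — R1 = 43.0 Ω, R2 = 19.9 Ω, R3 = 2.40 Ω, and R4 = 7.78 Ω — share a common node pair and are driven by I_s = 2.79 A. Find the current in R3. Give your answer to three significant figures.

ΣG = 1/43.0 + 1/19.9 + 1/2.40 + 1/7.78 = 0.6187.
By the current-divider rule, I = I_s · G_k/ΣG = 2.79 × 0.6734 = 1.879 A.

I ≈ 1.88 A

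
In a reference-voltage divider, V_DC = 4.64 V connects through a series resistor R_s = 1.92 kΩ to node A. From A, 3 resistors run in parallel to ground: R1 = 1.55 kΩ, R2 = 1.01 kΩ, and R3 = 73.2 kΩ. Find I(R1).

Combine the parallel branches: R_p = (1/1.55 + 1/1.01 + 1/73.2)⁻¹ = 0.6065 kΩ.
V_A by voltage divider: V_A = 4.64 × 0.6065/(1.92 + 0.6065) = 1.114 V.
Branch current I = V_A/R1 = 1.114/1.55 = 0.7186 mA.

I ≈ 0.719 mA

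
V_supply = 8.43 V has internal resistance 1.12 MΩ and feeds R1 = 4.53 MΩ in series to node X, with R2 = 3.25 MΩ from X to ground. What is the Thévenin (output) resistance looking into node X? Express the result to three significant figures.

R_th ≈ 2.06 MΩ

R1' = 1.12 + 4.53 = 5.650 MΩ (source resistance + R1).
Zeroing V_supply shorts the top of R1' to ground, so R_th = R1' ‖ R2 = 2.063 MΩ.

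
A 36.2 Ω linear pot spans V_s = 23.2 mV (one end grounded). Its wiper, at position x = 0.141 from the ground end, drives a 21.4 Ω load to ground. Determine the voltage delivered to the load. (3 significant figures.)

V_out ≈ 2.71 mV

Lower segment x·R_p = 5.104 Ω; upper segment (1−x)·R_p = 31.10 Ω.
R_L loads the lower segment: effective lower R = 4.121 Ω.
Then V_out = V_s · 4.121/(31.10 + 4.121) = 2.715 mV.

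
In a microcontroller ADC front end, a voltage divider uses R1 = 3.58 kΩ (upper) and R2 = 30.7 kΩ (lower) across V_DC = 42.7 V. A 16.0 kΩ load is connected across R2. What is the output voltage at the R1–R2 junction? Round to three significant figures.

V_out ≈ 31.9 V

The load sits in parallel with R2, giving an effective lower resistance R2' = R2·R_L/(R2+R_L) = 10.52 kΩ.
Now apply the divider: V_out = 42.7 × 0.7461 = 31.86 V.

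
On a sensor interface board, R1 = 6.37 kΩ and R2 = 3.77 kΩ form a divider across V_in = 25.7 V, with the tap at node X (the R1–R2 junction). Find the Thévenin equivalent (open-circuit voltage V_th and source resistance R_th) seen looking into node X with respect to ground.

V_th ≈ 9.56 V, R_th ≈ 2.37 kΩ

Open-circuit (no load on X): V_th = V_in · R2/(R1 + R2) = 25.7 × 3.77/(6.370 + 3.77) = 9.555 V.
With V_in suppressed (replaced by a short), R_th = R1 ‖ R2 = (6.370 × 3.77)/(6.370 + 3.77) = 2.368 kΩ.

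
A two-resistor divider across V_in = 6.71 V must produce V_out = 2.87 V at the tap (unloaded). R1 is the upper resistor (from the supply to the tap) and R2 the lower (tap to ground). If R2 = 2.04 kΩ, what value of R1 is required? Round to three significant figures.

V_out/V_in = R2/(R1+R2) = 0.4277.
R1 = R2·(1/k − 1) = 2.04 × 1.338 = 2.729 kΩ.

R1 ≈ 2.73 kΩ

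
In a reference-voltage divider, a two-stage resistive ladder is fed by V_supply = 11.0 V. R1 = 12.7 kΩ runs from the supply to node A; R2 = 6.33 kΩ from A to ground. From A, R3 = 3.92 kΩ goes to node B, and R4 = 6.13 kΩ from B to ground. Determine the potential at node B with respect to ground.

V_B ≈ 1.57 V

Node A sees R2 in parallel with the series input of stage 2, R3 + R4 = 10.05 kΩ.
R2 ‖ (R3+R4) = 3.884 kΩ.
First divider: V_A = V_supply · 3.884/(12.7 + 3.884) = 2.576 V.
V_B = V_A × 0.6100 = 1.571 V.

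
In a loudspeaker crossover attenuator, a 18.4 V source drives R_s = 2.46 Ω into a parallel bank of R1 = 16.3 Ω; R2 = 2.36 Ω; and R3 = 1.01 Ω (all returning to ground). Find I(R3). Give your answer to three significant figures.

I ≈ 3.94 A

Parallel bank: R_p = 1/(1/16.3 + 1/2.36 + 1/1.01) = 0.6779 Ω.
V_A by voltage divider: V_A = 18.4 × 0.6779/(2.46 + 0.6779) = 3.975 V.
Branch current I = V_A/R3 = 3.975/1.01 = 3.936 A.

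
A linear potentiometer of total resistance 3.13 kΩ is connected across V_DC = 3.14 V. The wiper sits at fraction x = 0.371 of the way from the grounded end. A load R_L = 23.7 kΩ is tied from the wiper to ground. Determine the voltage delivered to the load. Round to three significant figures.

V_out ≈ 1.13 V

Split the track: R_lower = x·R_p = 1.161 kΩ, R_upper = (1−x)·R_p = 1.969 kΩ.
R_L loads the lower segment: effective lower R = 1.107 kΩ.
V_out = 3.14 × 1.107/(1.969 + 1.107) = 1.130 V.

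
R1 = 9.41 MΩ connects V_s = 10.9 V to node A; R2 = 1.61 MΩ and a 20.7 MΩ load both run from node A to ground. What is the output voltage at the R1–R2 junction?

The load sits in parallel with R2, giving an effective lower resistance R2' = R2·R_L/(R2+R_L) = 1.494 MΩ.
Voltage divider with the loaded lower leg: V_out = 10.9 × 1.494/(9.41 + 1.494) = 10.9 × 0.1370 = 1.493 V.

V_out ≈ 1.49 V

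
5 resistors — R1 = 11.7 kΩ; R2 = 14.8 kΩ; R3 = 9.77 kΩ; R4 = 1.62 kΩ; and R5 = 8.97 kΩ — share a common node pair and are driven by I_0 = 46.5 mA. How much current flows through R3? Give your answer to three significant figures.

I ≈ 4.84 mA

Total conductance ΣG = 1/11.7 + 1/14.8 + 1/9.77 + 1/1.62 + 1/8.97 = 0.9842 (units of 1/kΩ).
R3 takes the fraction G_k/ΣG = 0.1024/0.9842 = 0.1040, so I = 46.5 × 0.1040 = 4.836 mA.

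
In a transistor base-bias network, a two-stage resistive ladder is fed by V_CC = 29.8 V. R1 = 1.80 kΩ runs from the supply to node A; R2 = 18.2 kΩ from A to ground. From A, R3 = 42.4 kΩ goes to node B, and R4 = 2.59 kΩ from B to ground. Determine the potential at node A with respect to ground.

V_A ≈ 26.2 V

Looking into the second stage from A: R3 + R4 = 44.99 kΩ appears in parallel with R2.
R2 ‖ (R3+R4) = 12.96 kΩ.
V_A = 29.8 × 12.96/(1.80 + 12.96) = 26.17 V.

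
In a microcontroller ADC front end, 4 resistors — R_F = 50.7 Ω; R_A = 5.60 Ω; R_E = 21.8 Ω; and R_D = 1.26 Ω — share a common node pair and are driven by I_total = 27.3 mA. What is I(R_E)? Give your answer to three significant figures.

I ≈ 1.21 mA

Total conductance ΣG = 1/50.7 + 1/5.60 + 1/21.8 + 1/1.26 = 1.038 (units of 1/Ω).
R_E takes the fraction G_k/ΣG = 0.04587/1.038 = 0.04420, so I = 27.3 × 0.04420 = 1.207 mA.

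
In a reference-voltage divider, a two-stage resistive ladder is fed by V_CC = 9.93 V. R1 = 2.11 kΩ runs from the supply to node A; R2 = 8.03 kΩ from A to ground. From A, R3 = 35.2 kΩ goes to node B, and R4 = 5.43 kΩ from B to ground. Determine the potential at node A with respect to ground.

The second stage (R3 + R4 = 40.63 kΩ) loads node A in parallel with R2.
Effective lower resistance at A: R2 ‖ 40.63 = 6.705 kΩ.
First divider: V_A = V_CC · 6.705/(2.11 + 6.705) = 7.553 V.

V_A ≈ 7.55 V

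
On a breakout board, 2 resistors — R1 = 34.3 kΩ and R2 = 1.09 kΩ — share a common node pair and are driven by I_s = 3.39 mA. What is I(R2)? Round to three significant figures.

I ≈ 3.29 mA

With just two branches, the current splits inversely with resistance.
So I = 3.39 × 34.3/35.39 = 3.286 mA.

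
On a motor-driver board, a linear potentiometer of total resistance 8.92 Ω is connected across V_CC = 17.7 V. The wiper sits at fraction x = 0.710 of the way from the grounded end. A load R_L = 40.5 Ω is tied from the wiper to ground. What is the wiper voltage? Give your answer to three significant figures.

Split the track: R_lower = x·R_p = 6.333 Ω, R_upper = (1−x)·R_p = 2.587 Ω.
R_L loads the lower segment: effective lower R = 5.477 Ω.
V_out = 17.7 × 5.477/(2.587 + 5.477) = 12.02 V.
(Unloaded: V_out = x·V_CC = 12.6 V.)

V_out ≈ 12.0 V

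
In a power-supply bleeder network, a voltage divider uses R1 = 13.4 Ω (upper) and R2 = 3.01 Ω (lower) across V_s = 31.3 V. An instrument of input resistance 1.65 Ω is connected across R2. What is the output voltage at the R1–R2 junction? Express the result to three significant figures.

First combine the lower leg with the load: R2 ‖ R_L = 1.066 Ω.
Voltage divider with the loaded lower leg: V_out = 31.3 × 1.066/(13.4 + 1.066) = 31.3 × 0.07368 = 2.306 V.

V_out ≈ 2.31 V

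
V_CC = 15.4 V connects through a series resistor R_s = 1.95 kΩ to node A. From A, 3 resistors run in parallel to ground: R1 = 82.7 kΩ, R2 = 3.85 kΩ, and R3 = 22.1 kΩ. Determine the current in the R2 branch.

I ≈ 2.47 mA

Parallel bank: R_p = 1/(1/82.7 + 1/3.85 + 1/22.1) = 3.154 kΩ.
Node voltage V_A = V_CC · R_p/(R_s + R_p) = 15.4 × 0.6179 = 9.516 V.
I(R2) = V_A / R2 = 9.516/3.85 = 2.472 mA.
(Check via current divider: I_total = 3.017 mA; share G_k/ΣG = 0.8192 → same result.)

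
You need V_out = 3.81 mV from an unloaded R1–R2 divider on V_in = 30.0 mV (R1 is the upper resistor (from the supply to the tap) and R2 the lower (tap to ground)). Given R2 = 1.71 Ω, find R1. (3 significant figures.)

R1 ≈ 11.8 Ω

V_out/V_in = R2/(R1+R2) = 0.1270.
So R1 = R2 · (V_in/V_out − 1) = 1.71 × (30.0/3.81 − 1) = 1.71 × 6.874 = 11.75 Ω.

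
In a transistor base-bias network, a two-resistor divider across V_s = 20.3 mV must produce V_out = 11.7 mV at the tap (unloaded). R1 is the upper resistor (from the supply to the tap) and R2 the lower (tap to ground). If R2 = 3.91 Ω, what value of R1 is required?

The divider ratio is R2/(R1+R2) = 11.7/20.3 = 0.5764.
Rearranging, R1 = R2·(1−k)/k = 3.91 × 0.7350 = 2.874 Ω.

R1 ≈ 2.87 Ω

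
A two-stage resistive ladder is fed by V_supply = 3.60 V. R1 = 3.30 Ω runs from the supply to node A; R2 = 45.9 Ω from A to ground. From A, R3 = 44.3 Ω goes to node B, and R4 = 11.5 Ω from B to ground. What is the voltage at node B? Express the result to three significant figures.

V_B ≈ 0.656 V

Node A sees R2 in parallel with the series input of stage 2, R3 + R4 = 55.80 Ω.
Effective lower resistance at A: R2 ‖ 55.80 = 25.18 Ω.
So V_A = 3.60 × 0.8841 = 3.183 V.
Then the unloaded second divider: V_B = V_A × R4/(R3+R4) = 3.183 × 0.2061 = 0.6560 V.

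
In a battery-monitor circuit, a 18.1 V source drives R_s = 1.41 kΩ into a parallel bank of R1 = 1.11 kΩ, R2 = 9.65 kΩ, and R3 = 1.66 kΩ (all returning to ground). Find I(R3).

Parallel bank: R_p = 1/(1/1.11 + 1/9.65 + 1/1.66) = 0.6223 kΩ.
V_A = 18.1 × 0.6223/2.032 = 5.542 V.
Branch current I = V_A/R3 = 5.542/1.66 = 3.339 mA.

I ≈ 3.34 mA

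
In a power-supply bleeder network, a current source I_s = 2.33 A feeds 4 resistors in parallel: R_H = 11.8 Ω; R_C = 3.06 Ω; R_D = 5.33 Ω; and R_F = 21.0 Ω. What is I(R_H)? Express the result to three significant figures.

I ≈ 0.305 A

Conductances: ΣG = 1/11.8 + 1/3.06 + 1/5.33 + 1/21.0 = 0.6468 (1/Ω).
By the current-divider rule, I = I_s · G_k/ΣG = 2.33 × 0.1310 = 0.3053 A.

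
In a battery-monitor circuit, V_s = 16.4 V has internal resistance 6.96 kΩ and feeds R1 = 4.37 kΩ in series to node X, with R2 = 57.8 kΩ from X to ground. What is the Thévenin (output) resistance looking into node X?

R_th ≈ 9.47 kΩ

R1' = 6.96 + 4.37 = 11.33 kΩ (source resistance + R1).
Looking into X with the source shorted: R_th = R1'·R2/(R1'+R2) = 11.33 × 57.8/69.13 = 9.473 kΩ.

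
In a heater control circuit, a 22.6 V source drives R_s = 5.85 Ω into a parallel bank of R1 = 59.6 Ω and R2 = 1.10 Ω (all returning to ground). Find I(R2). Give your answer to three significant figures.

I ≈ 3.20 A

Equivalent of the parallel group: R_p = 1.080 Ω.
V_A = 22.6 × 1.080/6.930 = 3.522 V.
Branch current I = V_A/R2 = 3.522/1.10 = 3.202 A.
(Check via current divider: I_total = 3.261 A; share G_k/ΣG = 0.9819 → same result.)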